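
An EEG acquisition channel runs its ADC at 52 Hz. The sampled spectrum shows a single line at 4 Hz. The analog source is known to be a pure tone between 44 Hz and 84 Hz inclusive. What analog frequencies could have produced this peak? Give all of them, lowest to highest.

48 Hz, 56 Hz

Frequencies that alias to 4 Hz are k·fs ± 4 Hz for integer k ≥ 0.
k=0: 4 Hz.
k=1: 48 Hz, 56 Hz.
k=2: 100 Hz, 108 Hz.
Within [44 Hz, 84 Hz]: 48 Hz, 56 Hz.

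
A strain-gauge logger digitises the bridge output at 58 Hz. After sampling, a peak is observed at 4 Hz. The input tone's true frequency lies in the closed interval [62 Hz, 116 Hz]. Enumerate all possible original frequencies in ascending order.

62 Hz, 112 Hz

Frequencies that alias to 4 Hz are k·fs ± 4 Hz for integer k ≥ 0.
k=0: 4 Hz.
k=1: 54 Hz, 62 Hz.
k=2: 112 Hz, 120 Hz.
k=3: 170 Hz, 178 Hz.
Within [62 Hz, 116 Hz]: 62 Hz, 112 Hz.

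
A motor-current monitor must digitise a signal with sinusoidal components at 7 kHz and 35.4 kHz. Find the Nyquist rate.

70.8 kHz

Highest-frequency component: 35.4 kHz.
Nyquist rate = 2 × 35.4 kHz = 70.8 kHz.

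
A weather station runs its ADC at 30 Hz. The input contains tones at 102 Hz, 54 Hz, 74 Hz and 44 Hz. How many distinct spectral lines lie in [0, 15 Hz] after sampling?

3

fs/2 = 15 Hz.
102 Hz mod fs = 12 Hz.
12 Hz ≤ fs/2 = 15 Hz, appears at 12 Hz.
54 Hz mod fs = 24 Hz.
24 Hz > fs/2 = 15 Hz, folds to fs − 24 Hz = 6 Hz.
74 Hz mod fs = 14 Hz.
14 Hz ≤ fs/2 = 15 Hz, appears at 14 Hz.
44 Hz mod fs = 14 Hz.
14 Hz ≤ fs/2 = 15 Hz, appears at 14 Hz.
Distinct values: {6 Hz, 12 Hz, 14 Hz} → 3.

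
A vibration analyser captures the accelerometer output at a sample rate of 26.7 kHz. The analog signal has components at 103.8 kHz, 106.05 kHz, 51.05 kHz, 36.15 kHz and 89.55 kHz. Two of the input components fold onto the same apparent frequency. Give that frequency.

9.45 kHz

fs/2 = 13.35 kHz.
103.8 kHz mod fs = 23.7 kHz.
23.7 kHz > fs/2 = 13.35 kHz, folds to fs − 23.7 kHz = 3 kHz.
106.05 kHz mod fs = 25.95 kHz.
25.95 kHz > fs/2 = 13.35 kHz, folds to fs − 25.95 kHz = 0.75 kHz.
51.05 kHz mod fs = 24.35 kHz.
24.35 kHz > fs/2 = 13.35 kHz, folds to fs − 24.35 kHz = 2.35 kHz.
36.15 kHz mod fs = 9.45 kHz.
9.45 kHz ≤ fs/2 = 13.35 kHz, appears at 9.45 kHz.
89.55 kHz mod fs = 9.45 kHz.
9.45 kHz ≤ fs/2 = 13.35 kHz, appears at 9.45 kHz.
36.15 kHz and 89.55 kHz both map to 9.45 kHz.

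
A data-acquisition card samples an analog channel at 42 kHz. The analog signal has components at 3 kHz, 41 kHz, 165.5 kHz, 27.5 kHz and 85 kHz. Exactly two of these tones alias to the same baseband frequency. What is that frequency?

fs/2 = 21 kHz.
3 kHz ≤ fs/2 = 21 kHz, passes unchanged.
41 kHz > fs/2 = 21 kHz, folds to fs − 41 kHz = 1 kHz.
165.5 kHz mod fs = 39.5 kHz.
39.5 kHz > fs/2 = 21 kHz, folds to fs − 39.5 kHz = 2.5 kHz.
27.5 kHz > fs/2 = 21 kHz, folds to fs − 27.5 kHz = 14.5 kHz.
85 kHz mod fs = 1 kHz.
1 kHz ≤ fs/2 = 21 kHz, appears at 1 kHz.
41 kHz and 85 kHz both map to 1 kHz.

1 kHz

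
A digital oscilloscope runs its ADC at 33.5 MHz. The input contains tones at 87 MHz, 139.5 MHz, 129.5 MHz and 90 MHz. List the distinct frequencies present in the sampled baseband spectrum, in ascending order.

fs/2 = 16.75 MHz.
87 MHz mod fs = 20 MHz.
20 MHz > fs/2 = 16.75 MHz, folds to fs − 20 MHz = 13.5 MHz.
139.5 MHz mod fs = 5.5 MHz.
5.5 MHz ≤ fs/2 = 16.75 MHz, appears at 5.5 MHz.
129.5 MHz mod fs = 29 MHz.
29 MHz > fs/2 = 16.75 MHz, folds to fs − 29 MHz = 4.5 MHz.
90 MHz mod fs = 23 MHz.
23 MHz > fs/2 = 16.75 MHz, folds to fs − 23 MHz = 10.5 MHz.
Distinct values: {4.5 MHz, 5.5 MHz, 10.5 MHz, 13.5 MHz}.

4.5 MHz, 5.5 MHz, 10.5 MHz, 13.5 MHz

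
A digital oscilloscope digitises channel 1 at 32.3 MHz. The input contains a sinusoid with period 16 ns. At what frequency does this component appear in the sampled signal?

T = 16 ns → f = 1/T = 62.5 MHz.
62.5 MHz mod fs = 30.2 MHz.
30.2 MHz > fs/2 = 16.15 MHz, folds to fs − 30.2 MHz = 2.1 MHz.

2.1 MHz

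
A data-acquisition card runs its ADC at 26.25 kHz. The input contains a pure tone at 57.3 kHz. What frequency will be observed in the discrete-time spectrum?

57.3 kHz mod fs = 4.8 kHz.
4.8 kHz ≤ fs/2 = 13.125 kHz, appears at 4.8 kHz.

4.8 kHz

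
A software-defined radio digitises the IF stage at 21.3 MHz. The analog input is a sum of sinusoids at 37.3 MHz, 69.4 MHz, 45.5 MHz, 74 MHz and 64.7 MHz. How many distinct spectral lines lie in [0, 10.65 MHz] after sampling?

fs/2 = 10.65 MHz.
37.3 MHz mod fs = 16 MHz.
16 MHz > fs/2 = 10.65 MHz, folds to fs − 16 MHz = 5.3 MHz.
69.4 MHz mod fs = 5.5 MHz.
5.5 MHz ≤ fs/2 = 10.65 MHz, appears at 5.5 MHz.
45.5 MHz mod fs = 2.9 MHz.
2.9 MHz ≤ fs/2 = 10.65 MHz, appears at 2.9 MHz.
74 MHz mod fs = 10.1 MHz.
10.1 MHz ≤ fs/2 = 10.65 MHz, appears at 10.1 MHz.
64.7 MHz mod fs = 0.8 MHz.
0.8 MHz ≤ fs/2 = 10.65 MHz, appears at 0.8 MHz.
Distinct values: {0.8 MHz, 2.9 MHz, 5.3 MHz, 5.5 MHz, 10.1 MHz} → 5.

5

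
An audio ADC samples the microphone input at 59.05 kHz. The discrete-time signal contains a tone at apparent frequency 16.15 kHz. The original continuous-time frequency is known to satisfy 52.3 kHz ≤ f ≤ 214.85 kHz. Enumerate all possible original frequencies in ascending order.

75.2 kHz, 101.95 kHz, 134.25 kHz, 161 kHz, 193.3 kHz

Frequencies that alias to 16.15 kHz are k·fs ± 16.15 kHz for integer k ≥ 0.
k=0: 16.15 kHz.
k=1: 42.9 kHz, 75.2 kHz.
k=2: 101.95 kHz, 134.25 kHz.
k=3: 161 kHz, 193.3 kHz.
k=4: 220.05 kHz, 252.35 kHz.
Within [52.3 kHz, 214.85 kHz]: 75.2 kHz, 101.95 kHz, 134.25 kHz, 161 kHz, 193.3 kHz.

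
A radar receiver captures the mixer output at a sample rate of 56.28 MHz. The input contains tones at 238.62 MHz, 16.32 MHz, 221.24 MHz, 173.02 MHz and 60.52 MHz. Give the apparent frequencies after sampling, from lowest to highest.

fs/2 = 28.14 MHz.
238.62 MHz mod fs = 13.5 MHz.
13.5 MHz ≤ fs/2 = 28.14 MHz, appears at 13.5 MHz.
16.32 MHz ≤ fs/2 = 28.14 MHz, passes unchanged.
221.24 MHz mod fs = 52.4 MHz.
52.4 MHz > fs/2 = 28.14 MHz, folds to fs − 52.4 MHz = 3.88 MHz.
173.02 MHz mod fs = 4.18 MHz.
4.18 MHz ≤ fs/2 = 28.14 MHz, appears at 4.18 MHz.
60.52 MHz mod fs = 4.24 MHz.
4.24 MHz ≤ fs/2 = 28.14 MHz, appears at 4.24 MHz.
Distinct values: {3.88 MHz, 4.18 MHz, 4.24 MHz, 13.5 MHz, 16.32 MHz}.

3.88 MHz, 4.18 MHz, 4.24 MHz, 13.5 MHz, 16.32 MHz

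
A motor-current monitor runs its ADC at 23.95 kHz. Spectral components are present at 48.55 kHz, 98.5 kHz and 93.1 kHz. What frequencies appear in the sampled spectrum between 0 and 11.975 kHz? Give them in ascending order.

0.65 kHz, 2.7 kHz

fs/2 = 11.975 kHz.
48.55 kHz mod fs = 0.65 kHz.
0.65 kHz ≤ fs/2 = 11.975 kHz, appears at 0.65 kHz.
98.5 kHz mod fs = 2.7 kHz.
2.7 kHz ≤ fs/2 = 11.975 kHz, appears at 2.7 kHz.
93.1 kHz mod fs = 21.25 kHz.
21.25 kHz > fs/2 = 11.975 kHz, folds to fs − 21.25 kHz = 2.7 kHz.
Distinct values: {0.65 kHz, 2.7 kHz}.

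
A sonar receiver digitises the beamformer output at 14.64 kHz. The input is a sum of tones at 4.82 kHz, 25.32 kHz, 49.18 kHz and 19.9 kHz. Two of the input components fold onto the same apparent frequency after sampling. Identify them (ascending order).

19.9 kHz, 49.18 kHz

fs/2 = 7.32 kHz.
4.82 kHz ≤ fs/2 = 7.32 kHz, passes unchanged.
25.32 kHz mod fs = 10.68 kHz.
10.68 kHz > fs/2 = 7.32 kHz, folds to fs − 10.68 kHz = 3.96 kHz.
49.18 kHz mod fs = 5.26 kHz.
5.26 kHz ≤ fs/2 = 7.32 kHz, appears at 5.26 kHz.
19.9 kHz mod fs = 5.26 kHz.
5.26 kHz ≤ fs/2 = 7.32 kHz, appears at 5.26 kHz.
19.9 kHz and 49.18 kHz both map to 5.26 kHz.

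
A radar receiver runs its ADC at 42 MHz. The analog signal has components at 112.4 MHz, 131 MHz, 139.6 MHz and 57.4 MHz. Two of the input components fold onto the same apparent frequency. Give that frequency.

fs/2 = 21 MHz.
112.4 MHz mod fs = 28.4 MHz.
28.4 MHz > fs/2 = 21 MHz, folds to fs − 28.4 MHz = 13.6 MHz.
131 MHz mod fs = 5 MHz.
5 MHz ≤ fs/2 = 21 MHz, appears at 5 MHz.
139.6 MHz mod fs = 13.6 MHz.
13.6 MHz ≤ fs/2 = 21 MHz, appears at 13.6 MHz.
57.4 MHz mod fs = 15.4 MHz.
15.4 MHz ≤ fs/2 = 21 MHz, appears at 15.4 MHz.
112.4 MHz and 139.6 MHz both map to 13.6 MHz.

13.6 MHz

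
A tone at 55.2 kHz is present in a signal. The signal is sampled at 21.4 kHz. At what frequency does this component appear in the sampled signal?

55.2 kHz mod fs = 12.4 kHz.
12.4 kHz > fs/2 = 10.7 kHz, folds to fs − 12.4 kHz = 9 kHz.

9 kHz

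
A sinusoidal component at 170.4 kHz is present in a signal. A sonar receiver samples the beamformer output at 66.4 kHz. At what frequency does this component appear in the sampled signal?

28.8 kHz

170.4 kHz mod fs = 37.6 kHz.
37.6 kHz > fs/2 = 33.2 kHz, folds to fs − 37.6 kHz = 28.8 kHz.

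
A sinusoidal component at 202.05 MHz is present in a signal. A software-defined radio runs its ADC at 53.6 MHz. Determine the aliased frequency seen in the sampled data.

202.05 MHz mod fs = 41.25 MHz.
41.25 MHz > fs/2 = 26.8 MHz, folds to fs − 41.25 MHz = 12.35 MHz.

12.35 MHz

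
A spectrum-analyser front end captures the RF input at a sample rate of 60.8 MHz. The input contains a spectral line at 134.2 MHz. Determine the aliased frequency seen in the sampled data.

134.2 MHz mod fs = 12.6 MHz.
12.6 MHz ≤ fs/2 = 30.4 MHz, appears at 12.6 MHz.

12.6 MHz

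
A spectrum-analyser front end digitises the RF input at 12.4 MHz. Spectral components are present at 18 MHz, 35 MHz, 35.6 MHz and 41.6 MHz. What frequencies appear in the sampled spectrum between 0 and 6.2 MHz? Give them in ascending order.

1.6 MHz, 2.2 MHz, 4.4 MHz, 5.6 MHz

fs/2 = 6.2 MHz.
18 MHz mod fs = 5.6 MHz.
5.6 MHz ≤ fs/2 = 6.2 MHz, appears at 5.6 MHz.
35 MHz mod fs = 10.2 MHz.
10.2 MHz > fs/2 = 6.2 MHz, folds to fs − 10.2 MHz = 2.2 MHz.
35.6 MHz mod fs = 10.8 MHz.
10.8 MHz > fs/2 = 6.2 MHz, folds to fs − 10.8 MHz = 1.6 MHz.
41.6 MHz mod fs = 4.4 MHz.
4.4 MHz ≤ fs/2 = 6.2 MHz, appears at 4.4 MHz.
Distinct values: {1.6 MHz, 2.2 MHz, 4.4 MHz, 5.6 MHz}.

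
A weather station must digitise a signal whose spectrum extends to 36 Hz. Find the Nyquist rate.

72 Hz

Nyquist rate = 2 × 36 Hz = 72 Hz.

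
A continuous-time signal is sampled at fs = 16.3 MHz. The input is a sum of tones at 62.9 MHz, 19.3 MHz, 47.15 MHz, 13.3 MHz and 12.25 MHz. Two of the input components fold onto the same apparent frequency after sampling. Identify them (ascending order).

fs/2 = 8.15 MHz.
62.9 MHz mod fs = 14 MHz.
14 MHz > fs/2 = 8.15 MHz, folds to fs − 14 MHz = 2.3 MHz.
19.3 MHz mod fs = 3 MHz.
3 MHz ≤ fs/2 = 8.15 MHz, appears at 3 MHz.
47.15 MHz mod fs = 14.55 MHz.
14.55 MHz > fs/2 = 8.15 MHz, folds to fs − 14.55 MHz = 1.75 MHz.
13.3 MHz > fs/2 = 8.15 MHz, folds to fs − 13.3 MHz = 3 MHz.
12.25 MHz > fs/2 = 8.15 MHz, folds to fs − 12.25 MHz = 4.05 MHz.
13.3 MHz and 19.3 MHz both map to 3 MHz.

13.3 MHz, 19.3 MHz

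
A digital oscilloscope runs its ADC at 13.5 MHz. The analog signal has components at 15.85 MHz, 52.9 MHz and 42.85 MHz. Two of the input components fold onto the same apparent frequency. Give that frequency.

fs/2 = 6.75 MHz.
15.85 MHz mod fs = 2.35 MHz.
2.35 MHz ≤ fs/2 = 6.75 MHz, appears at 2.35 MHz.
52.9 MHz mod fs = 12.4 MHz.
12.4 MHz > fs/2 = 6.75 MHz, folds to fs − 12.4 MHz = 1.1 MHz.
42.85 MHz mod fs = 2.35 MHz.
2.35 MHz ≤ fs/2 = 6.75 MHz, appears at 2.35 MHz.
15.85 MHz and 42.85 MHz both map to 2.35 MHz.

2.35 MHz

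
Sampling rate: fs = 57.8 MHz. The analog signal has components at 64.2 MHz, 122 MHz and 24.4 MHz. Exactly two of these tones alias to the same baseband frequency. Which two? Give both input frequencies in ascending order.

64.2 MHz, 122 MHz

fs/2 = 28.9 MHz.
64.2 MHz mod fs = 6.4 MHz.
6.4 MHz ≤ fs/2 = 28.9 MHz, appears at 6.4 MHz.
122 MHz mod fs = 6.4 MHz.
6.4 MHz ≤ fs/2 = 28.9 MHz, appears at 6.4 MHz.
24.4 MHz ≤ fs/2 = 28.9 MHz, passes unchanged.
64.2 MHz and 122 MHz both map to 6.4 MHz.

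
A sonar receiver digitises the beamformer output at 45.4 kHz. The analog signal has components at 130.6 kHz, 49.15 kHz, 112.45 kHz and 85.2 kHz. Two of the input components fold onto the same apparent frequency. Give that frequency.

fs/2 = 22.7 kHz.
130.6 kHz mod fs = 39.8 kHz.
39.8 kHz > fs/2 = 22.7 kHz, folds to fs − 39.8 kHz = 5.6 kHz.
49.15 kHz mod fs = 3.75 kHz.
3.75 kHz ≤ fs/2 = 22.7 kHz, appears at 3.75 kHz.
112.45 kHz mod fs = 21.65 kHz.
21.65 kHz ≤ fs/2 = 22.7 kHz, appears at 21.65 kHz.
85.2 kHz mod fs = 39.8 kHz.
39.8 kHz > fs/2 = 22.7 kHz, folds to fs − 39.8 kHz = 5.6 kHz.
85.2 kHz and 130.6 kHz both map to 5.6 kHz.

5.6 kHz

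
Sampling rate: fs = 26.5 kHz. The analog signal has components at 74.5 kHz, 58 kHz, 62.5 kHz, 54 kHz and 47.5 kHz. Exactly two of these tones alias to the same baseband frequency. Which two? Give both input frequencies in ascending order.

58 kHz, 74.5 kHz

fs/2 = 13.25 kHz.
74.5 kHz mod fs = 21.5 kHz.
21.5 kHz > fs/2 = 13.25 kHz, folds to fs − 21.5 kHz = 5 kHz.
58 kHz mod fs = 5 kHz.
5 kHz ≤ fs/2 = 13.25 kHz, appears at 5 kHz.
62.5 kHz mod fs = 9.5 kHz.
9.5 kHz ≤ fs/2 = 13.25 kHz, appears at 9.5 kHz.
54 kHz mod fs = 1 kHz.
1 kHz ≤ fs/2 = 13.25 kHz, appears at 1 kHz.
47.5 kHz mod fs = 21 kHz.
21 kHz > fs/2 = 13.25 kHz, folds to fs − 21 kHz = 5.5 kHz.
58 kHz and 74.5 kHz both map to 5 kHz.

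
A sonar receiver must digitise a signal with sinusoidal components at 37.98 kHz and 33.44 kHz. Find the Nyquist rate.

75.96 kHz

Highest-frequency component: 37.98 kHz.
Nyquist rate = 2 × 37.98 kHz = 75.96 kHz.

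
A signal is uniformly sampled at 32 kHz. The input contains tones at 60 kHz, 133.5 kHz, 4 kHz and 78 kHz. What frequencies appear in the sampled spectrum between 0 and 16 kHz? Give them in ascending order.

fs/2 = 16 kHz.
60 kHz mod fs = 28 kHz.
28 kHz > fs/2 = 16 kHz, folds to fs − 28 kHz = 4 kHz.
133.5 kHz mod fs = 5.5 kHz.
5.5 kHz ≤ fs/2 = 16 kHz, appears at 5.5 kHz.
4 kHz ≤ fs/2 = 16 kHz, passes unchanged.
78 kHz mod fs = 14 kHz.
14 kHz ≤ fs/2 = 16 kHz, appears at 14 kHz.
Distinct values: {4 kHz, 5.5 kHz, 14 kHz}.

4 kHz, 5.5 kHz, 14 kHz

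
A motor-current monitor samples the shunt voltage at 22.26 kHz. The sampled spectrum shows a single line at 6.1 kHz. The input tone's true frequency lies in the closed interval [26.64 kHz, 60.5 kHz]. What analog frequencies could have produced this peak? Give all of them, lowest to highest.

Frequencies that alias to 6.1 kHz are k·fs ± 6.1 kHz for integer k ≥ 0.
k=0: 6.1 kHz.
k=1: 16.16 kHz, 28.36 kHz.
k=2: 38.42 kHz, 50.62 kHz.
k=3: 60.68 kHz, 72.88 kHz.
Within [26.64 kHz, 60.5 kHz]: 28.36 kHz, 38.42 kHz, 50.62 kHz.

28.36 kHz, 38.42 kHz, 50.62 kHz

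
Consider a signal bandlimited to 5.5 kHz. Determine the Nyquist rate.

11 kHz

Nyquist rate = 2 × 5.5 kHz = 11 kHz.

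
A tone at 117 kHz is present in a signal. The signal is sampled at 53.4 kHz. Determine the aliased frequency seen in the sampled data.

10.2 kHz

117 kHz mod fs = 10.2 kHz.
10.2 kHz ≤ fs/2 = 26.7 kHz, appears at 10.2 kHz.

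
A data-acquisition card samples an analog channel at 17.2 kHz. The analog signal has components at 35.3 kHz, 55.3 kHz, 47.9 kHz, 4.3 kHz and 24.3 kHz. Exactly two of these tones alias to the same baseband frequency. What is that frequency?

fs/2 = 8.6 kHz.
35.3 kHz mod fs = 0.9 kHz.
0.9 kHz ≤ fs/2 = 8.6 kHz, appears at 0.9 kHz.
55.3 kHz mod fs = 3.7 kHz.
3.7 kHz ≤ fs/2 = 8.6 kHz, appears at 3.7 kHz.
47.9 kHz mod fs = 13.5 kHz.
13.5 kHz > fs/2 = 8.6 kHz, folds to fs − 13.5 kHz = 3.7 kHz.
4.3 kHz ≤ fs/2 = 8.6 kHz, passes unchanged.
24.3 kHz mod fs = 7.1 kHz.
7.1 kHz ≤ fs/2 = 8.6 kHz, appears at 7.1 kHz.
47.9 kHz and 55.3 kHz both map to 3.7 kHz.

3.7 kHz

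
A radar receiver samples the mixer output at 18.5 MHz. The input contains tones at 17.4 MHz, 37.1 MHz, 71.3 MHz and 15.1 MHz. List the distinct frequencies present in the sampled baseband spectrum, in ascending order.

0.1 MHz, 1.1 MHz, 2.7 MHz, 3.4 MHz

fs/2 = 9.25 MHz.
17.4 MHz > fs/2 = 9.25 MHz, folds to fs − 17.4 MHz = 1.1 MHz.
37.1 MHz mod fs = 0.1 MHz.
0.1 MHz ≤ fs/2 = 9.25 MHz, appears at 0.1 MHz.
71.3 MHz mod fs = 15.8 MHz.
15.8 MHz > fs/2 = 9.25 MHz, folds to fs − 15.8 MHz = 2.7 MHz.
15.1 MHz > fs/2 = 9.25 MHz, folds to fs − 15.1 MHz = 3.4 MHz.
Distinct values: {0.1 MHz, 1.1 MHz, 2.7 MHz, 3.4 MHz}.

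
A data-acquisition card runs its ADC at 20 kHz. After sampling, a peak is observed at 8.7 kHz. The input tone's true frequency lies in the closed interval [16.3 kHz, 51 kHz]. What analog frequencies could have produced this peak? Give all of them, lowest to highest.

28.7 kHz, 31.3 kHz, 48.7 kHz

Frequencies that alias to 8.7 kHz are k·fs ± 8.7 kHz for integer k ≥ 0.
k=0: 8.7 kHz.
k=1: 11.3 kHz, 28.7 kHz.
k=2: 31.3 kHz, 48.7 kHz.
k=3: 51.3 kHz, 68.7 kHz.
Within [16.3 kHz, 51 kHz]: 28.7 kHz, 31.3 kHz, 48.7 kHz.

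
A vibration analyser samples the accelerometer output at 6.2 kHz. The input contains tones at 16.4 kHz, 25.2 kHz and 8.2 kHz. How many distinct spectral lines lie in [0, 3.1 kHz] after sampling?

3

fs/2 = 3.1 kHz.
16.4 kHz mod fs = 4 kHz.
4 kHz > fs/2 = 3.1 kHz, folds to fs − 4 kHz = 2.2 kHz.
25.2 kHz mod fs = 0.4 kHz.
0.4 kHz ≤ fs/2 = 3.1 kHz, appears at 0.4 kHz.
8.2 kHz mod fs = 2 kHz.
2 kHz ≤ fs/2 = 3.1 kHz, appears at 2 kHz.
Distinct values: {0.4 kHz, 2 kHz, 2.2 kHz} → 3.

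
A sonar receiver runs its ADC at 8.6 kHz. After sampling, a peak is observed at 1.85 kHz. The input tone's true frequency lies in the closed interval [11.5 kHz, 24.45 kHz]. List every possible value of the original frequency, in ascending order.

15.35 kHz, 19.05 kHz, 23.95 kHz

Frequencies that alias to 1.85 kHz are k·fs ± 1.85 kHz for integer k ≥ 0.
k=0: 1.85 kHz.
k=1: 6.75 kHz, 10.45 kHz.
k=2: 15.35 kHz, 19.05 kHz.
k=3: 23.95 kHz, 27.65 kHz.
k=4: 32.55 kHz, 36.25 kHz.
Within [11.5 kHz, 24.45 kHz]: 15.35 kHz, 19.05 kHz, 23.95 kHz.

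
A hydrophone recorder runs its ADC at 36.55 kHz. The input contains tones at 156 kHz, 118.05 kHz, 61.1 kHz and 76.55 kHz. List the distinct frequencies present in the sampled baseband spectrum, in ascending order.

fs/2 = 18.275 kHz.
156 kHz mod fs = 9.8 kHz.
9.8 kHz ≤ fs/2 = 18.275 kHz, appears at 9.8 kHz.
118.05 kHz mod fs = 8.4 kHz.
8.4 kHz ≤ fs/2 = 18.275 kHz, appears at 8.4 kHz.
61.1 kHz mod fs = 24.55 kHz.
24.55 kHz > fs/2 = 18.275 kHz, folds to fs − 24.55 kHz = 12 kHz.
76.55 kHz mod fs = 3.45 kHz.
3.45 kHz ≤ fs/2 = 18.275 kHz, appears at 3.45 kHz.
Distinct values: {3.45 kHz, 8.4 kHz, 9.8 kHz, 12 kHz}.

3.45 kHz, 8.4 kHz, 9.8 kHz, 12 kHz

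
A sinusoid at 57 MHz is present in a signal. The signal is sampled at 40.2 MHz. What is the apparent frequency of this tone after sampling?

57 MHz mod fs = 16.8 MHz.
16.8 MHz ≤ fs/2 = 20.1 MHz, appears at 16.8 MHz.

16.8 MHz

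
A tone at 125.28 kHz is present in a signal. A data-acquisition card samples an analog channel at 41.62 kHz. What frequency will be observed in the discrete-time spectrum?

125.28 kHz mod fs = 0.42 kHz.
0.42 kHz ≤ fs/2 = 20.81 kHz, appears at 0.42 kHz.

0.42 kHz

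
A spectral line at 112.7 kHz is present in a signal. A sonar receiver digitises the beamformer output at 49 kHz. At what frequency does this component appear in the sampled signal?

14.7 kHz

112.7 kHz mod fs = 14.7 kHz.
14.7 kHz ≤ fs/2 = 24.5 kHz, appears at 14.7 kHz.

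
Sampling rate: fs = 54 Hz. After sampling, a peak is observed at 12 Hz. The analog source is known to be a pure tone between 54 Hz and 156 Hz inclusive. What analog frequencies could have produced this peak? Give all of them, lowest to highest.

66 Hz, 96 Hz, 120 Hz, 150 Hz

Frequencies that alias to 12 Hz are k·fs ± 12 Hz for integer k ≥ 0.
k=0: 12 Hz.
k=1: 42 Hz, 66 Hz.
k=2: 96 Hz, 120 Hz.
k=3: 150 Hz, 174 Hz.
k=4: 204 Hz, 228 Hz.
Within [54 Hz, 156 Hz]: 66 Hz, 96 Hz, 120 Hz, 150 Hz.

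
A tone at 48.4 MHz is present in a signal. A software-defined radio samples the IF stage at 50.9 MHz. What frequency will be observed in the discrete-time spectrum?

48.4 MHz > fs/2 = 25.45 MHz, folds to fs − 48.4 MHz = 2.5 MHz.

2.5 MHz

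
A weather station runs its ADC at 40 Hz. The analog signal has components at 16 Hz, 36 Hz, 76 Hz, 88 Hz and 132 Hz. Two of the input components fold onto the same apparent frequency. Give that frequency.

fs/2 = 20 Hz.
16 Hz ≤ fs/2 = 20 Hz, passes unchanged.
36 Hz > fs/2 = 20 Hz, folds to fs − 36 Hz = 4 Hz.
76 Hz mod fs = 36 Hz.
36 Hz > fs/2 = 20 Hz, folds to fs − 36 Hz = 4 Hz.
88 Hz mod fs = 8 Hz.
8 Hz ≤ fs/2 = 20 Hz, appears at 8 Hz.
132 Hz mod fs = 12 Hz.
12 Hz ≤ fs/2 = 20 Hz, appears at 12 Hz.
36 Hz and 76 Hz both map to 4 Hz.

4 Hz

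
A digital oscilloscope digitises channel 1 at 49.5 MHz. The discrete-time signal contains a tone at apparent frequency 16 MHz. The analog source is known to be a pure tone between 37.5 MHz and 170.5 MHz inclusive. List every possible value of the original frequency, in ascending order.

Frequencies that alias to 16 MHz are k·fs ± 16 MHz for integer k ≥ 0.
k=0: 16 MHz.
k=1: 33.5 MHz, 65.5 MHz.
k=2: 83 MHz, 115 MHz.
k=3: 132.5 MHz, 164.5 MHz.
k=4: 182 MHz, 214 MHz.
Within [37.5 MHz, 170.5 MHz]: 65.5 MHz, 83 MHz, 115 MHz, 132.5 MHz, 164.5 MHz.

65.5 MHz, 83 MHz, 115 MHz, 132.5 MHz, 164.5 MHz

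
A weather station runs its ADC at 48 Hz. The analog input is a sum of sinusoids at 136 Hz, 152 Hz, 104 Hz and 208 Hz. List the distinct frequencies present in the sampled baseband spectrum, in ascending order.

8 Hz, 16 Hz

fs/2 = 24 Hz.
136 Hz mod fs = 40 Hz.
40 Hz > fs/2 = 24 Hz, folds to fs − 40 Hz = 8 Hz.
152 Hz mod fs = 8 Hz.
8 Hz ≤ fs/2 = 24 Hz, appears at 8 Hz.
104 Hz mod fs = 8 Hz.
8 Hz ≤ fs/2 = 24 Hz, appears at 8 Hz.
208 Hz mod fs = 16 Hz.
16 Hz ≤ fs/2 = 24 Hz, appears at 16 Hz.
Distinct values: {8 Hz, 16 Hz}.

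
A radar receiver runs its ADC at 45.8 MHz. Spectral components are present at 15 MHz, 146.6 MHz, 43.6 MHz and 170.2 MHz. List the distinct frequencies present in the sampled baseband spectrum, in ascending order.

fs/2 = 22.9 MHz.
15 MHz ≤ fs/2 = 22.9 MHz, passes unchanged.
146.6 MHz mod fs = 9.2 MHz.
9.2 MHz ≤ fs/2 = 22.9 MHz, appears at 9.2 MHz.
43.6 MHz > fs/2 = 22.9 MHz, folds to fs − 43.6 MHz = 2.2 MHz.
170.2 MHz mod fs = 32.8 MHz.
32.8 MHz > fs/2 = 22.9 MHz, folds to fs − 32.8 MHz = 13 MHz.
Distinct values: {2.2 MHz, 9.2 MHz, 13 MHz, 15 MHz}.

2.2 MHz, 9.2 MHz, 13 MHz, 15 MHz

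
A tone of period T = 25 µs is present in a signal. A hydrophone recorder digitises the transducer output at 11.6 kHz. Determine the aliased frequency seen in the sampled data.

T = 25 µs → f = 1/T = 40 kHz.
40 kHz mod fs = 5.2 kHz.
5.2 kHz ≤ fs/2 = 5.8 kHz, appears at 5.2 kHz.

5.2 kHz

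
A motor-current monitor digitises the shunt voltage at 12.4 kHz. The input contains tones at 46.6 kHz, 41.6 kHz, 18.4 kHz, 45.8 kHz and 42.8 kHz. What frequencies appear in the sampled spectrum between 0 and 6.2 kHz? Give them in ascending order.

3 kHz, 3.8 kHz, 4.4 kHz, 5.6 kHz, 6 kHz

fs/2 = 6.2 kHz.
46.6 kHz mod fs = 9.4 kHz.
9.4 kHz > fs/2 = 6.2 kHz, folds to fs − 9.4 kHz = 3 kHz.
41.6 kHz mod fs = 4.4 kHz.
4.4 kHz ≤ fs/2 = 6.2 kHz, appears at 4.4 kHz.
18.4 kHz mod fs = 6 kHz.
6 kHz ≤ fs/2 = 6.2 kHz, appears at 6 kHz.
45.8 kHz mod fs = 8.6 kHz.
8.6 kHz > fs/2 = 6.2 kHz, folds to fs − 8.6 kHz = 3.8 kHz.
42.8 kHz mod fs = 5.6 kHz.
5.6 kHz ≤ fs/2 = 6.2 kHz, appears at 5.6 kHz.
Distinct values: {3 kHz, 3.8 kHz, 4.4 kHz, 5.6 kHz, 6 kHz}.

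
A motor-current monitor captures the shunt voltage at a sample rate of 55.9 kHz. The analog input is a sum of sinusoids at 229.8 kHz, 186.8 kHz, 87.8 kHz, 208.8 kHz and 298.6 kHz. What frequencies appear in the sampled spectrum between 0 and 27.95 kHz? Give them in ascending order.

fs/2 = 27.95 kHz.
229.8 kHz mod fs = 6.2 kHz.
6.2 kHz ≤ fs/2 = 27.95 kHz, appears at 6.2 kHz.
186.8 kHz mod fs = 19.1 kHz.
19.1 kHz ≤ fs/2 = 27.95 kHz, appears at 19.1 kHz.
87.8 kHz mod fs = 31.9 kHz.
31.9 kHz > fs/2 = 27.95 kHz, folds to fs − 31.9 kHz = 24 kHz.
208.8 kHz mod fs = 41.1 kHz.
41.1 kHz > fs/2 = 27.95 kHz, folds to fs − 41.1 kHz = 14.8 kHz.
298.6 kHz mod fs = 19.1 kHz.
19.1 kHz ≤ fs/2 = 27.95 kHz, appears at 19.1 kHz.
Distinct values: {6.2 kHz, 14.8 kHz, 19.1 kHz, 24 kHz}.

6.2 kHz, 14.8 kHz, 19.1 kHz, 24 kHz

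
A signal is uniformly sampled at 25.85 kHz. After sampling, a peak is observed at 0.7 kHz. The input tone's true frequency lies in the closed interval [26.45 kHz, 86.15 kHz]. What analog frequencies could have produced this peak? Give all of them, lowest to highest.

Frequencies that alias to 0.7 kHz are k·fs ± 0.7 kHz for integer k ≥ 0.
k=0: 0.7 kHz.
k=1: 25.15 kHz, 26.55 kHz.
k=2: 51 kHz, 52.4 kHz.
k=3: 76.85 kHz, 78.25 kHz.
k=4: 102.7 kHz, 104.1 kHz.
Within [26.45 kHz, 86.15 kHz]: 26.55 kHz, 51 kHz, 52.4 kHz, 76.85 kHz, 78.25 kHz.

26.55 kHz, 51 kHz, 52.4 kHz, 76.85 kHz, 78.25 kHz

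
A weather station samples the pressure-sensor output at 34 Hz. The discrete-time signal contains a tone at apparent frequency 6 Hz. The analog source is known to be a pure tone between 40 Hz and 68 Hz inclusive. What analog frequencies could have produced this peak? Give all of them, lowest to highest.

Frequencies that alias to 6 Hz are k·fs ± 6 Hz for integer k ≥ 0.
k=0: 6 Hz.
k=1: 28 Hz, 40 Hz.
k=2: 62 Hz, 74 Hz.
k=3: 96 Hz, 108 Hz.
Within [40 Hz, 68 Hz]: 40 Hz, 62 Hz.

40 Hz, 62 Hz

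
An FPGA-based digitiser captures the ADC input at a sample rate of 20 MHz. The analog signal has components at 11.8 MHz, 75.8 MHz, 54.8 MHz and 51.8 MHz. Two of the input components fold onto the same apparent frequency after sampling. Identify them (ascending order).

11.8 MHz, 51.8 MHz

fs/2 = 10 MHz.
11.8 MHz > fs/2 = 10 MHz, folds to fs − 11.8 MHz = 8.2 MHz.
75.8 MHz mod fs = 15.8 MHz.
15.8 MHz > fs/2 = 10 MHz, folds to fs − 15.8 MHz = 4.2 MHz.
54.8 MHz mod fs = 14.8 MHz.
14.8 MHz > fs/2 = 10 MHz, folds to fs − 14.8 MHz = 5.2 MHz.
51.8 MHz mod fs = 11.8 MHz.
11.8 MHz > fs/2 = 10 MHz, folds to fs − 11.8 MHz = 8.2 MHz.
11.8 MHz and 51.8 MHz both map to 8.2 MHz.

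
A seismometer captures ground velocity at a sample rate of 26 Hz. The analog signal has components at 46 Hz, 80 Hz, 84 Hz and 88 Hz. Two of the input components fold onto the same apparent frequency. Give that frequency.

fs/2 = 13 Hz.
46 Hz mod fs = 20 Hz.
20 Hz > fs/2 = 13 Hz, folds to fs − 20 Hz = 6 Hz.
80 Hz mod fs = 2 Hz.
2 Hz ≤ fs/2 = 13 Hz, appears at 2 Hz.
84 Hz mod fs = 6 Hz.
6 Hz ≤ fs/2 = 13 Hz, appears at 6 Hz.
88 Hz mod fs = 10 Hz.
10 Hz ≤ fs/2 = 13 Hz, appears at 10 Hz.
46 Hz and 84 Hz both map to 6 Hz.

6 Hz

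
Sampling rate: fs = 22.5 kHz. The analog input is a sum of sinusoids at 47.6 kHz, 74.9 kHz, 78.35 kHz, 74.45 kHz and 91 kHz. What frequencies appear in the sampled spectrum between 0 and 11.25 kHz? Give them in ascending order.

fs/2 = 11.25 kHz.
47.6 kHz mod fs = 2.6 kHz.
2.6 kHz ≤ fs/2 = 11.25 kHz, appears at 2.6 kHz.
74.9 kHz mod fs = 7.4 kHz.
7.4 kHz ≤ fs/2 = 11.25 kHz, appears at 7.4 kHz.
78.35 kHz mod fs = 10.85 kHz.
10.85 kHz ≤ fs/2 = 11.25 kHz, appears at 10.85 kHz.
74.45 kHz mod fs = 6.95 kHz.
6.95 kHz ≤ fs/2 = 11.25 kHz, appears at 6.95 kHz.
91 kHz mod fs = 1 kHz.
1 kHz ≤ fs/2 = 11.25 kHz, appears at 1 kHz.
Distinct values: {1 kHz, 2.6 kHz, 6.95 kHz, 7.4 kHz, 10.85 kHz}.

1 kHz, 2.6 kHz, 6.95 kHz, 7.4 kHz, 10.85 kHz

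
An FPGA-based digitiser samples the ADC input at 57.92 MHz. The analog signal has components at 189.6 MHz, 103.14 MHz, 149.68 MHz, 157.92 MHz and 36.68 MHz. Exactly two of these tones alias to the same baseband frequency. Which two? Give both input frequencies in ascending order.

fs/2 = 28.96 MHz.
189.6 MHz mod fs = 15.84 MHz.
15.84 MHz ≤ fs/2 = 28.96 MHz, appears at 15.84 MHz.
103.14 MHz mod fs = 45.22 MHz.
45.22 MHz > fs/2 = 28.96 MHz, folds to fs − 45.22 MHz = 12.7 MHz.
149.68 MHz mod fs = 33.84 MHz.
33.84 MHz > fs/2 = 28.96 MHz, folds to fs − 33.84 MHz = 24.08 MHz.
157.92 MHz mod fs = 42.08 MHz.
42.08 MHz > fs/2 = 28.96 MHz, folds to fs − 42.08 MHz = 15.84 MHz.
36.68 MHz > fs/2 = 28.96 MHz, folds to fs − 36.68 MHz = 21.24 MHz.
157.92 MHz and 189.6 MHz both map to 15.84 MHz.

157.92 MHz, 189.6 MHz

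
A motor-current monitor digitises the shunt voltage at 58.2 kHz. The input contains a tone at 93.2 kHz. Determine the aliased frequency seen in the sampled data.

23.2 kHz

93.2 kHz mod fs = 35 kHz.
35 kHz > fs/2 = 29.1 kHz, folds to fs − 35 kHz = 23.2 kHz.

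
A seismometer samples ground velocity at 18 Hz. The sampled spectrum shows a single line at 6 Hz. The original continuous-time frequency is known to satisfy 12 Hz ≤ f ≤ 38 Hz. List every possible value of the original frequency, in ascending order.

Frequencies that alias to 6 Hz are k·fs ± 6 Hz for integer k ≥ 0.
k=0: 6 Hz.
k=1: 12 Hz, 24 Hz.
k=2: 30 Hz, 42 Hz.
k=3: 48 Hz, 60 Hz.
Within [12 Hz, 38 Hz]: 12 Hz, 24 Hz, 30 Hz.

12 Hz, 24 Hz, 30 Hz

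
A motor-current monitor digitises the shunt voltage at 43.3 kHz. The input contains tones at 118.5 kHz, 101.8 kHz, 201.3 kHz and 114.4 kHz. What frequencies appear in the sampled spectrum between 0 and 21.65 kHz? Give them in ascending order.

fs/2 = 21.65 kHz.
118.5 kHz mod fs = 31.9 kHz.
31.9 kHz > fs/2 = 21.65 kHz, folds to fs − 31.9 kHz = 11.4 kHz.
101.8 kHz mod fs = 15.2 kHz.
15.2 kHz ≤ fs/2 = 21.65 kHz, appears at 15.2 kHz.
201.3 kHz mod fs = 28.1 kHz.
28.1 kHz > fs/2 = 21.65 kHz, folds to fs − 28.1 kHz = 15.2 kHz.
114.4 kHz mod fs = 27.8 kHz.
27.8 kHz > fs/2 = 21.65 kHz, folds to fs − 27.8 kHz = 15.5 kHz.
Distinct values: {11.4 kHz, 15.2 kHz, 15.5 kHz}.

11.4 kHz, 15.2 kHz, 15.5 kHz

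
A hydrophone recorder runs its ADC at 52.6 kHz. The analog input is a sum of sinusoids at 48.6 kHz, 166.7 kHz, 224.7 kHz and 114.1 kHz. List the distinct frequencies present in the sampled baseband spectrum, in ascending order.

4 kHz, 8.9 kHz, 14.3 kHz

fs/2 = 26.3 kHz.
48.6 kHz > fs/2 = 26.3 kHz, folds to fs − 48.6 kHz = 4 kHz.
166.7 kHz mod fs = 8.9 kHz.
8.9 kHz ≤ fs/2 = 26.3 kHz, appears at 8.9 kHz.
224.7 kHz mod fs = 14.3 kHz.
14.3 kHz ≤ fs/2 = 26.3 kHz, appears at 14.3 kHz.
114.1 kHz mod fs = 8.9 kHz.
8.9 kHz ≤ fs/2 = 26.3 kHz, appears at 8.9 kHz.
Distinct values: {4 kHz, 8.9 kHz, 14.3 kHz}.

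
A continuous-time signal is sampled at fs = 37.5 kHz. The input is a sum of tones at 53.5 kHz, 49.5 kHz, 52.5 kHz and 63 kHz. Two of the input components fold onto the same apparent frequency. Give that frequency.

12 kHz

fs/2 = 18.75 kHz.
53.5 kHz mod fs = 16 kHz.
16 kHz ≤ fs/2 = 18.75 kHz, appears at 16 kHz.
49.5 kHz mod fs = 12 kHz.
12 kHz ≤ fs/2 = 18.75 kHz, appears at 12 kHz.
52.5 kHz mod fs = 15 kHz.
15 kHz ≤ fs/2 = 18.75 kHz, appears at 15 kHz.
63 kHz mod fs = 25.5 kHz.
25.5 kHz > fs/2 = 18.75 kHz, folds to fs − 25.5 kHz = 12 kHz.
49.5 kHz and 63 kHz both map to 12 kHz.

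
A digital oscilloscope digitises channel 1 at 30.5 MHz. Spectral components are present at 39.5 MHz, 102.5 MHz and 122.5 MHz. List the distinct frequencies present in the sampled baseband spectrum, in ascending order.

0.5 MHz, 9 MHz, 11 MHz

fs/2 = 15.25 MHz.
39.5 MHz mod fs = 9 MHz.
9 MHz ≤ fs/2 = 15.25 MHz, appears at 9 MHz.
102.5 MHz mod fs = 11 MHz.
11 MHz ≤ fs/2 = 15.25 MHz, appears at 11 MHz.
122.5 MHz mod fs = 0.5 MHz.
0.5 MHz ≤ fs/2 = 15.25 MHz, appears at 0.5 MHz.
Distinct values: {0.5 MHz, 9 MHz, 11 MHz}.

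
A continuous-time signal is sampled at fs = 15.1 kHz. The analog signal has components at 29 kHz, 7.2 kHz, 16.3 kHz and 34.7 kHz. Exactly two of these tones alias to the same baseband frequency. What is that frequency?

fs/2 = 7.55 kHz.
29 kHz mod fs = 13.9 kHz.
13.9 kHz > fs/2 = 7.55 kHz, folds to fs − 13.9 kHz = 1.2 kHz.
7.2 kHz ≤ fs/2 = 7.55 kHz, passes unchanged.
16.3 kHz mod fs = 1.2 kHz.
1.2 kHz ≤ fs/2 = 7.55 kHz, appears at 1.2 kHz.
34.7 kHz mod fs = 4.5 kHz.
4.5 kHz ≤ fs/2 = 7.55 kHz, appears at 4.5 kHz.
16.3 kHz and 29 kHz both map to 1.2 kHz.

1.2 kHz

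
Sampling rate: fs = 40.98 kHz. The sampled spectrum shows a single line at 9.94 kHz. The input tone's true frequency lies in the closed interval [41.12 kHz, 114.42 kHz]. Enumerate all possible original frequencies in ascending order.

Frequencies that alias to 9.94 kHz are k·fs ± 9.94 kHz for integer k ≥ 0.
k=0: 9.94 kHz.
k=1: 31.04 kHz, 50.92 kHz.
k=2: 72.02 kHz, 91.9 kHz.
k=3: 113 kHz, 132.88 kHz.
k=4: 153.98 kHz, 173.86 kHz.
Within [41.12 kHz, 114.42 kHz]: 50.92 kHz, 72.02 kHz, 91.9 kHz, 113 kHz.

50.92 kHz, 72.02 kHz, 91.9 kHz, 113 kHz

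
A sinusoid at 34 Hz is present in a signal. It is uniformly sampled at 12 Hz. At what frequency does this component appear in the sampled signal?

2 Hz

34 Hz mod fs = 10 Hz.
10 Hz > fs/2 = 6 Hz, folds to fs − 10 Hz = 2 Hz.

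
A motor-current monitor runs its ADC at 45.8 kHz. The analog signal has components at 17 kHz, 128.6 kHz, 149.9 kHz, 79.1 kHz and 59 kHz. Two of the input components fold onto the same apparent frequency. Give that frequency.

12.5 kHz

fs/2 = 22.9 kHz.
17 kHz ≤ fs/2 = 22.9 kHz, passes unchanged.
128.6 kHz mod fs = 37 kHz.
37 kHz > fs/2 = 22.9 kHz, folds to fs − 37 kHz = 8.8 kHz.
149.9 kHz mod fs = 12.5 kHz.
12.5 kHz ≤ fs/2 = 22.9 kHz, appears at 12.5 kHz.
79.1 kHz mod fs = 33.3 kHz.
33.3 kHz > fs/2 = 22.9 kHz, folds to fs − 33.3 kHz = 12.5 kHz.
59 kHz mod fs = 13.2 kHz.
13.2 kHz ≤ fs/2 = 22.9 kHz, appears at 13.2 kHz.
79.1 kHz and 149.9 kHz both map to 12.5 kHz.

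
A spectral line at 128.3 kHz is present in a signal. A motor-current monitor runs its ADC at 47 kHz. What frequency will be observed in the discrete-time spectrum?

12.7 kHz

128.3 kHz mod fs = 34.3 kHz.
34.3 kHz > fs/2 = 23.5 kHz, folds to fs − 34.3 kHz = 12.7 kHz.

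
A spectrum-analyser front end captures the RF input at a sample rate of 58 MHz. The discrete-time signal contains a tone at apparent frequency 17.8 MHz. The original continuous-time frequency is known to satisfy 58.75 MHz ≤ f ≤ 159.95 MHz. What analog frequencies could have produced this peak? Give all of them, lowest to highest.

Frequencies that alias to 17.8 MHz are k·fs ± 17.8 MHz for integer k ≥ 0.
k=0: 17.8 MHz.
k=1: 40.2 MHz, 75.8 MHz.
k=2: 98.2 MHz, 133.8 MHz.
k=3: 156.2 MHz, 191.8 MHz.
k=4: 214.2 MHz, 249.8 MHz.
Within [58.75 MHz, 159.95 MHz]: 75.8 MHz, 98.2 MHz, 133.8 MHz, 156.2 MHz.

75.8 MHz, 98.2 MHz, 133.8 MHz, 156.2 MHz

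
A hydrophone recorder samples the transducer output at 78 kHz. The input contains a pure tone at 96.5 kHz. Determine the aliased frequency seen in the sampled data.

96.5 kHz mod fs = 18.5 kHz.
18.5 kHz ≤ fs/2 = 39 kHz, appears at 18.5 kHz.

18.5 kHz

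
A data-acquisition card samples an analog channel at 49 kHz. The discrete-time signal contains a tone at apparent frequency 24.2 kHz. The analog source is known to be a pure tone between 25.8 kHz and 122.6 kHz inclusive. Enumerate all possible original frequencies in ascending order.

Frequencies that alias to 24.2 kHz are k·fs ± 24.2 kHz for integer k ≥ 0.
k=0: 24.2 kHz.
k=1: 24.8 kHz, 73.2 kHz.
k=2: 73.8 kHz, 122.2 kHz.
k=3: 122.8 kHz, 171.2 kHz.
Within [25.8 kHz, 122.6 kHz]: 73.2 kHz, 73.8 kHz, 122.2 kHz.

73.2 kHz, 73.8 kHz, 122.2 kHz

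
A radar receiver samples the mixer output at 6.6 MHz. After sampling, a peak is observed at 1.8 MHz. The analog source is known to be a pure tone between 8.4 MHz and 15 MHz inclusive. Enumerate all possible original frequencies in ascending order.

8.4 MHz, 11.4 MHz, 15 MHz

Frequencies that alias to 1.8 MHz are k·fs ± 1.8 MHz for integer k ≥ 0.
k=0: 1.8 MHz.
k=1: 4.8 MHz, 8.4 MHz.
k=2: 11.4 MHz, 15 MHz.
k=3: 18 MHz, 21.6 MHz.
Within [8.4 MHz, 15 MHz]: 8.4 MHz, 11.4 MHz, 15 MHz.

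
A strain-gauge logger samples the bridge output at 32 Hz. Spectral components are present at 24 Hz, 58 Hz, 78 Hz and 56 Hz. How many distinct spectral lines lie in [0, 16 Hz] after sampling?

fs/2 = 16 Hz.
24 Hz > fs/2 = 16 Hz, folds to fs − 24 Hz = 8 Hz.
58 Hz mod fs = 26 Hz.
26 Hz > fs/2 = 16 Hz, folds to fs − 26 Hz = 6 Hz.
78 Hz mod fs = 14 Hz.
14 Hz ≤ fs/2 = 16 Hz, appears at 14 Hz.
56 Hz mod fs = 24 Hz.
24 Hz > fs/2 = 16 Hz, folds to fs − 24 Hz = 8 Hz.
Distinct values: {6 Hz, 8 Hz, 14 Hz} → 3.

3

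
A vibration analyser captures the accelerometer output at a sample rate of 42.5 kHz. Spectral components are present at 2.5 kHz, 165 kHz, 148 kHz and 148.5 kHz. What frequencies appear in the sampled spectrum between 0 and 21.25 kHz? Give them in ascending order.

fs/2 = 21.25 kHz.
2.5 kHz ≤ fs/2 = 21.25 kHz, passes unchanged.
165 kHz mod fs = 37.5 kHz.
37.5 kHz > fs/2 = 21.25 kHz, folds to fs − 37.5 kHz = 5 kHz.
148 kHz mod fs = 20.5 kHz.
20.5 kHz ≤ fs/2 = 21.25 kHz, appears at 20.5 kHz.
148.5 kHz mod fs = 21 kHz.
21 kHz ≤ fs/2 = 21.25 kHz, appears at 21 kHz.
Distinct values: {2.5 kHz, 5 kHz, 20.5 kHz, 21 kHz}.

2.5 kHz, 5 kHz, 20.5 kHz, 21 kHz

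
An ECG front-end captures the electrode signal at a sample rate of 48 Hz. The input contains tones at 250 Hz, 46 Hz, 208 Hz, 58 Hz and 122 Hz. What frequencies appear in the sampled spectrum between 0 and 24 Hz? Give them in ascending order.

2 Hz, 10 Hz, 16 Hz, 22 Hz

fs/2 = 24 Hz.
250 Hz mod fs = 10 Hz.
10 Hz ≤ fs/2 = 24 Hz, appears at 10 Hz.
46 Hz > fs/2 = 24 Hz, folds to fs − 46 Hz = 2 Hz.
208 Hz mod fs = 16 Hz.
16 Hz ≤ fs/2 = 24 Hz, appears at 16 Hz.
58 Hz mod fs = 10 Hz.
10 Hz ≤ fs/2 = 24 Hz, appears at 10 Hz.
122 Hz mod fs = 26 Hz.
26 Hz > fs/2 = 24 Hz, folds to fs − 26 Hz = 22 Hz.
Distinct values: {2 Hz, 10 Hz, 16 Hz, 22 Hz}.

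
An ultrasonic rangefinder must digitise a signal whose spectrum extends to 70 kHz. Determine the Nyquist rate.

140 kHz

Nyquist rate = 2 × 70 kHz = 140 kHz.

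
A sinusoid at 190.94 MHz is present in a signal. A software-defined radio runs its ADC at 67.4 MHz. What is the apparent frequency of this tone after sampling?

190.94 MHz mod fs = 56.14 MHz.
56.14 MHz > fs/2 = 33.7 MHz, folds to fs − 56.14 MHz = 11.26 MHz.

11.26 MHz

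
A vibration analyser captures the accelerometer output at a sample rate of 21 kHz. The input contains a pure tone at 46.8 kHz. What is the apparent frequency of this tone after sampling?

4.8 kHz

46.8 kHz mod fs = 4.8 kHz.
4.8 kHz ≤ fs/2 = 10.5 kHz, appears at 4.8 kHz.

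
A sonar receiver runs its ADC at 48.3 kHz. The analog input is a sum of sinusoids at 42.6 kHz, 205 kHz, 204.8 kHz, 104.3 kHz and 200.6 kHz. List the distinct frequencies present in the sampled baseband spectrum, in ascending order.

5.7 kHz, 7.4 kHz, 7.7 kHz, 11.6 kHz, 11.8 kHz

fs/2 = 24.15 kHz.
42.6 kHz > fs/2 = 24.15 kHz, folds to fs − 42.6 kHz = 5.7 kHz.
205 kHz mod fs = 11.8 kHz.
11.8 kHz ≤ fs/2 = 24.15 kHz, appears at 11.8 kHz.
204.8 kHz mod fs = 11.6 kHz.
11.6 kHz ≤ fs/2 = 24.15 kHz, appears at 11.6 kHz.
104.3 kHz mod fs = 7.7 kHz.
7.7 kHz ≤ fs/2 = 24.15 kHz, appears at 7.7 kHz.
200.6 kHz mod fs = 7.4 kHz.
7.4 kHz ≤ fs/2 = 24.15 kHz, appears at 7.4 kHz.
Distinct values: {5.7 kHz, 7.4 kHz, 7.7 kHz, 11.6 kHz, 11.8 kHz}.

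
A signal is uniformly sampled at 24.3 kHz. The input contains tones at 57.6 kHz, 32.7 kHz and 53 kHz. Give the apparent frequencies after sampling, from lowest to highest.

fs/2 = 12.15 kHz.
57.6 kHz mod fs = 9 kHz.
9 kHz ≤ fs/2 = 12.15 kHz, appears at 9 kHz.
32.7 kHz mod fs = 8.4 kHz.
8.4 kHz ≤ fs/2 = 12.15 kHz, appears at 8.4 kHz.
53 kHz mod fs = 4.4 kHz.
4.4 kHz ≤ fs/2 = 12.15 kHz, appears at 4.4 kHz.
Distinct values: {4.4 kHz, 8.4 kHz, 9 kHz}.

4.4 kHz, 8.4 kHz, 9 kHz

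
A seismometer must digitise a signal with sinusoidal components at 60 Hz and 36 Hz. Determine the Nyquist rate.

Highest-frequency component: 60 Hz.
Nyquist rate = 2 × 60 Hz = 120 Hz.

120 Hz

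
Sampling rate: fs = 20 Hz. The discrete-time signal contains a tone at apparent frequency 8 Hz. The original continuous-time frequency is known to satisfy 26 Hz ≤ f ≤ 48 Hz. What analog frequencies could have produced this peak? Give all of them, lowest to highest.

28 Hz, 32 Hz, 48 Hz

Frequencies that alias to 8 Hz are k·fs ± 8 Hz for integer k ≥ 0.
k=0: 8 Hz.
k=1: 12 Hz, 28 Hz.
k=2: 32 Hz, 48 Hz.
k=3: 52 Hz, 68 Hz.
Within [26 Hz, 48 Hz]: 28 Hz, 32 Hz, 48 Hz.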